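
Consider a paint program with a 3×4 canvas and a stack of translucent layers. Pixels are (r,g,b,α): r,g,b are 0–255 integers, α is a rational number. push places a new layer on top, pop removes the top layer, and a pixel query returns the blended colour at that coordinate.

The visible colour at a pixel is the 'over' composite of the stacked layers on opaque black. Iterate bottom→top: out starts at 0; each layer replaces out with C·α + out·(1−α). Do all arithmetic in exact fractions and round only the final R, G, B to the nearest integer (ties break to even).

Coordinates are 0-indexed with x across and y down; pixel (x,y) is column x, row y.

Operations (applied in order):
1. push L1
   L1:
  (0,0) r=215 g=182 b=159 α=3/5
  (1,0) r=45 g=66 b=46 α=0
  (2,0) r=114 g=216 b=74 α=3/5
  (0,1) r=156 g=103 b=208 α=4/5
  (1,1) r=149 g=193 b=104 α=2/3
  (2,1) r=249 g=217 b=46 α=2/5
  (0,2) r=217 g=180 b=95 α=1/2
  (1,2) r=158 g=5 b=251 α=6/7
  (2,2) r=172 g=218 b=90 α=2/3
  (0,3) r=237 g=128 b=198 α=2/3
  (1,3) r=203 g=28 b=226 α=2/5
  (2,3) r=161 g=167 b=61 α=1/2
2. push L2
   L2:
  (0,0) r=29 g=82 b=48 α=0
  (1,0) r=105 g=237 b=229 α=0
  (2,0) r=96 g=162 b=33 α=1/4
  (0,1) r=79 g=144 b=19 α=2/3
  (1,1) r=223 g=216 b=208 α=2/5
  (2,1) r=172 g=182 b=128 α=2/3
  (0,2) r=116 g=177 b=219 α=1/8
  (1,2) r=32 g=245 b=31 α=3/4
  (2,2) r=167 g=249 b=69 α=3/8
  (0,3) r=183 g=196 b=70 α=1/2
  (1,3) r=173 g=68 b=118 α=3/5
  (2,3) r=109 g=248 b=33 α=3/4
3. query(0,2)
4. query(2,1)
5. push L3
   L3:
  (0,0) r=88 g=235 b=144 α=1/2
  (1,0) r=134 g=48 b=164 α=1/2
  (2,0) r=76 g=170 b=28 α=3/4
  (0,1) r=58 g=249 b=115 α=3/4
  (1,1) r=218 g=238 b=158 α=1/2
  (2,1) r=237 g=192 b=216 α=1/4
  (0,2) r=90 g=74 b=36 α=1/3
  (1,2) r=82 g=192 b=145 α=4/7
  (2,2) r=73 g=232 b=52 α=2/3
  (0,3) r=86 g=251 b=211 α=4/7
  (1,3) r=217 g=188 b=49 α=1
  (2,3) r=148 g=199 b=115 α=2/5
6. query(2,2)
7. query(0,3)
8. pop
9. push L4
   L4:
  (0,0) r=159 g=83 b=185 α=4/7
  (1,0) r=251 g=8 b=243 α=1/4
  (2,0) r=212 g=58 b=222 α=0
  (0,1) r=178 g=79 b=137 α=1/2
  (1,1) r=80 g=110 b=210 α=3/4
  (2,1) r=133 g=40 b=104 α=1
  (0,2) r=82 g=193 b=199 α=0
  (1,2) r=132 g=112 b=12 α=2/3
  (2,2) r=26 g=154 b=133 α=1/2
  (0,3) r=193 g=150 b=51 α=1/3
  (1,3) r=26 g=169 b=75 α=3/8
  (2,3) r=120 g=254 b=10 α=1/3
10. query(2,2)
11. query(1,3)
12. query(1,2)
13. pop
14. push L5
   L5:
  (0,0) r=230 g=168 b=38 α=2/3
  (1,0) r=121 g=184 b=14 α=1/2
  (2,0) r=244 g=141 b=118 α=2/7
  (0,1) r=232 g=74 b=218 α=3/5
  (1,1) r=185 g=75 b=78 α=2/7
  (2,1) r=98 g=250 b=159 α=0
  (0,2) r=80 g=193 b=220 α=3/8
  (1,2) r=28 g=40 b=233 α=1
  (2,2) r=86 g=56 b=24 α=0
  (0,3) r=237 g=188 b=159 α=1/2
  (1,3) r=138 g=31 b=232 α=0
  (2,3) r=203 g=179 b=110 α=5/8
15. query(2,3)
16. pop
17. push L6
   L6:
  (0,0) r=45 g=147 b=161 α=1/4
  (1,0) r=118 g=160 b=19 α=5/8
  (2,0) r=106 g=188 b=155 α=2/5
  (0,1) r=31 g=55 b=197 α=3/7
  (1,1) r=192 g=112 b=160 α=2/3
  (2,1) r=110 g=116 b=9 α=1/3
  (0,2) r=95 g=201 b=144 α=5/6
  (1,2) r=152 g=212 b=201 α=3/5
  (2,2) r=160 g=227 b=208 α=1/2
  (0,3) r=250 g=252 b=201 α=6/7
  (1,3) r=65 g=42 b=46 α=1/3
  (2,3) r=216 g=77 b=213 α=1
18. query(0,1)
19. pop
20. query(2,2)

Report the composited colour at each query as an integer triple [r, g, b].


query (0,2) [L1,L2] — begin 0,0,0
+L1 (α=1/2) → [217/2, 90, 95/2]
+L2 (α=1/8) → [1751/16, 807/8, 1103/16]
rounded: [109, 101, 69]

(2,1) stack=L1,L2; from [0,0,0]:
after L1 α=2/5: [498/5, 434/5, 92/5]
after L2 α=2/3: [2218/15, 2254/15, 1372/15]
rounded: [148, 150, 91]

(2,2) stack=L1,L2,L3; from [0,0,0]:
L1 α=2/3: [344/3, 436/3, 60]
L2 α=3/8: [3223/24, 4421/24, 507/8]
L3 α=2/3: [6727/72, 15557/72, 1339/24]
→ [93, 216, 56]

at x=0,y=3 over L1,L2,L3:
+L1 (α=2/3) → [158, 256/3, 132]
+L2 (α=1/2) → [341/2, 422/3, 101]
+L3 (α=4/7) → [1711/14, 1426/7, 1147/7]
→ [122, 204, 164]

query (2,2) [L1,L2,L4] — begin 0,0,0
L1 α=2/3: [344/3, 436/3, 60]
L2 α=3/8: [3223/24, 4421/24, 507/8]
L4 α=1/2: [3847/48, 8117/48, 1571/16]
→ [80, 169, 98]

at x=1,y=3 over L1,L2,L4:
after L1 α=2/5: [406/5, 56/5, 452/5]
after L2 α=3/5: [3407/25, 1132/25, 2674/25]
after L4 α=3/8: [3797/40, 3667/40, 3799/40]
= [95, 92, 95]

(1,2) stack=L1,L2,L4; from [0,0,0]:
after L1 α=6/7: [948/7, 30/7, 1506/7]
after L2 α=3/4: [405/7, 5175/28, 2157/28]
after L4 α=2/3: [751/7, 11447/84, 943/28]
= [107, 136, 34]

(2,3) stack=L1,L2,L5; from [0,0,0]:
+L1 (α=1/2) → [161/2, 167/2, 61/2]
+L2 (α=3/4) → [815/8, 1655/8, 259/8]
+L5 (α=5/8) → [10565/64, 12125/64, 5177/64]
rounded: [165, 189, 81]

(0,1) stack=L1,L2,L6; from [0,0,0]:
L1 α=4/5: [624/5, 412/5, 832/5]
L2 α=2/3: [1414/15, 1852/15, 1022/15]
L6 α=3/7: [7051/105, 9883/105, 12953/105]
= [67, 94, 123]

query (2,2) [L1,L2] — begin 0,0,0
+L1 (α=2/3) → [344/3, 436/3, 60]
+L2 (α=3/8) → [3223/24, 4421/24, 507/8]
rounded: [134, 184, 63]


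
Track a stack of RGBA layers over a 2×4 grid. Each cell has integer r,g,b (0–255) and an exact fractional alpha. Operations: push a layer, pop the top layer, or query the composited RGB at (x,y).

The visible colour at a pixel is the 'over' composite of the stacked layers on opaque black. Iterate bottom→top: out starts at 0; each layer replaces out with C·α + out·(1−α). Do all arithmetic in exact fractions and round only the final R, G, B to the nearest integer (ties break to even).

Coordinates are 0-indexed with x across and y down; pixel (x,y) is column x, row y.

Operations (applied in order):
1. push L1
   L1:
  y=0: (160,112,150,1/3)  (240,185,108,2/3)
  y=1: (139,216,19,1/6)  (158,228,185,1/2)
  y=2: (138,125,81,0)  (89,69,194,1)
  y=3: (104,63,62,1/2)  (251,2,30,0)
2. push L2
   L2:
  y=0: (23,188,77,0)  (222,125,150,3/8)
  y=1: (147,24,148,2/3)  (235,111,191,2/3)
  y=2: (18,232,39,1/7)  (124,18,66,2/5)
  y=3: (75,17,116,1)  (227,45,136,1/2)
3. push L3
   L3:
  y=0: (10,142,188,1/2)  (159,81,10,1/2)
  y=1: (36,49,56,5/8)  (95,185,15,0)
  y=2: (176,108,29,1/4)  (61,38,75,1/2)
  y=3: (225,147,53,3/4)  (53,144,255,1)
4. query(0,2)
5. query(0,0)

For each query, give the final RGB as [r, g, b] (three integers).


query (0,2) [L1,L2,L3] — begin 0,0,0
+L1 (α=0) → [0, 0, 0]
+L2 (α=1/7) → [18/7, 232/7, 39/7]
+L3 (α=1/4) → [643/14, 363/7, 80/7]
rounded: [46, 52, 11]

at x=0,y=0 over L1,L2,L3:
+L1 (α=1/3) → [160/3, 112/3, 50]
+L2 (α=0) → [160/3, 112/3, 50]
+L3 (α=1/2) → [95/3, 269/3, 119]
rounded: [32, 90, 119]


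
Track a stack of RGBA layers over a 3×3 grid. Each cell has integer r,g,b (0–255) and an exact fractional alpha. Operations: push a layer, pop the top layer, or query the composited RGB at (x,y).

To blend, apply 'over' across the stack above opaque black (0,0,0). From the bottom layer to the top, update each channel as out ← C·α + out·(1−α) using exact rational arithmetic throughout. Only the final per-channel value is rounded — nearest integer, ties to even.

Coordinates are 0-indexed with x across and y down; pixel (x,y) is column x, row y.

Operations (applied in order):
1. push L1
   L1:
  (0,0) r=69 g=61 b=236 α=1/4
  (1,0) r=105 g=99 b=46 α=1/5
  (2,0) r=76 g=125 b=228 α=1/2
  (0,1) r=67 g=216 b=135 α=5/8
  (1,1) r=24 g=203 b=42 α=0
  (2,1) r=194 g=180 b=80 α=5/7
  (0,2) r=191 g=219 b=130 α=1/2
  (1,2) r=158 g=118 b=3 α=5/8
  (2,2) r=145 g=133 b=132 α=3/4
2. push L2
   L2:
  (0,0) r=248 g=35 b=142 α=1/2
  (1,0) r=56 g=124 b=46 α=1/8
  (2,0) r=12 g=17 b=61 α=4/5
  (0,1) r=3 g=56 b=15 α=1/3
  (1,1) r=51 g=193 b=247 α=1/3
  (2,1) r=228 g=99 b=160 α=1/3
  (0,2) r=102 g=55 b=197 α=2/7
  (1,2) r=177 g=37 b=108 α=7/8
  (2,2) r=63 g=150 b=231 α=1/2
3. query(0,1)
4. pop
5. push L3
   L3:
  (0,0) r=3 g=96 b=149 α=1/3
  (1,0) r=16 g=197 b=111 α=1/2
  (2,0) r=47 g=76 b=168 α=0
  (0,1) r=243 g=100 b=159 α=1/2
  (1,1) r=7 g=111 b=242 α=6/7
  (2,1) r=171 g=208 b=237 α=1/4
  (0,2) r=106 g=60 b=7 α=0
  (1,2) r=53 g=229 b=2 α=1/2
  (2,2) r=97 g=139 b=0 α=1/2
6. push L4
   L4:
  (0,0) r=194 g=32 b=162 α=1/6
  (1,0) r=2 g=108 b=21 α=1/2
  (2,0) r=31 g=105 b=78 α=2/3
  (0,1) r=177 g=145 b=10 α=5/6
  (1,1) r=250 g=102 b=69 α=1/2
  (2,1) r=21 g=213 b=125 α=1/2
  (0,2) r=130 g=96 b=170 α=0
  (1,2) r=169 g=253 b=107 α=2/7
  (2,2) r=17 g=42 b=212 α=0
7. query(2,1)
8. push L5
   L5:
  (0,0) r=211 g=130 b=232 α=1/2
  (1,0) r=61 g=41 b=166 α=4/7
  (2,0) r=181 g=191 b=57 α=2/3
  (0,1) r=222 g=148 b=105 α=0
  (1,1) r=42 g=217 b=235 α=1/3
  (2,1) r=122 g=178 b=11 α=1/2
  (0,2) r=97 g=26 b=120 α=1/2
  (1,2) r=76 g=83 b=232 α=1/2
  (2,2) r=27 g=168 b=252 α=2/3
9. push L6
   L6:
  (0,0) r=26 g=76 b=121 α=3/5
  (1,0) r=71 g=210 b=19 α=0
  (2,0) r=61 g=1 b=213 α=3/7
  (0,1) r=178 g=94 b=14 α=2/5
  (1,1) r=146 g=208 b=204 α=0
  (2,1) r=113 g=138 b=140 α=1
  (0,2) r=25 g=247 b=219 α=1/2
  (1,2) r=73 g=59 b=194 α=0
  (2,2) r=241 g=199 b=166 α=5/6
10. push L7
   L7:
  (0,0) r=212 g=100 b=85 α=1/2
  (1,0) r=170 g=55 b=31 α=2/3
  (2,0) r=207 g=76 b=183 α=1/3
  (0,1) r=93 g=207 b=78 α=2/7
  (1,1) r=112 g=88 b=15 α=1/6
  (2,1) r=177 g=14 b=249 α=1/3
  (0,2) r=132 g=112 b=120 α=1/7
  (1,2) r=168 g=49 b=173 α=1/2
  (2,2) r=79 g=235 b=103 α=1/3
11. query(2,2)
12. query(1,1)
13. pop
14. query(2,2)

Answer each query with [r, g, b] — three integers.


at x=0,y=1 over L1,L2:
+L1 (α=5/8) → [335/8, 135, 675/8]
+L2 (α=1/3) → [347/12, 326/3, 245/4]
→ [29, 109, 61]

(2,1) stack=L1,L3,L4; from [0,0,0]:
after L1 α=5/7: [970/7, 900/7, 400/7]
after L3 α=1/4: [4107/28, 1039/7, 2859/28]
after L4 α=1/2: [4695/56, 1265/7, 6359/56]
= [84, 181, 114]

(2,2) stack=L1,L3,L4,L5,L6,L7; from [0,0,0]:
L1 α=3/4: [435/4, 399/4, 99]
L3 α=1/2: [823/8, 955/8, 99/2]
L4 α=0: [823/8, 955/8, 99/2]
L5 α=2/3: [1255/24, 3643/24, 369/2]
L6 α=5/6: [30175/144, 27523/144, 2029/12]
L7 α=1/3: [35863/216, 44443/216, 2647/18]
→ [166, 206, 147]

query (1,1) [L1,L3,L4,L5,L6,L7] — begin 0,0,0
L1 α=0: [0, 0, 0]
L3 α=6/7: [6, 666/7, 1452/7]
L4 α=1/2: [128, 690/7, 1935/14]
L5 α=1/3: [298/3, 2899/21, 3580/21]
L6 α=0: [298/3, 2899/21, 3580/21]
L7 α=1/6: [913/9, 16343/126, 18215/126]
rounded: [101, 130, 145]

at x=2,y=2 over L1,L3,L4,L5,L6:
+L1 (α=3/4) → [435/4, 399/4, 99]
+L3 (α=1/2) → [823/8, 955/8, 99/2]
+L4 (α=0) → [823/8, 955/8, 99/2]
+L5 (α=2/3) → [1255/24, 3643/24, 369/2]
+L6 (α=5/6) → [30175/144, 27523/144, 2029/12]
rounded: [210, 191, 169]


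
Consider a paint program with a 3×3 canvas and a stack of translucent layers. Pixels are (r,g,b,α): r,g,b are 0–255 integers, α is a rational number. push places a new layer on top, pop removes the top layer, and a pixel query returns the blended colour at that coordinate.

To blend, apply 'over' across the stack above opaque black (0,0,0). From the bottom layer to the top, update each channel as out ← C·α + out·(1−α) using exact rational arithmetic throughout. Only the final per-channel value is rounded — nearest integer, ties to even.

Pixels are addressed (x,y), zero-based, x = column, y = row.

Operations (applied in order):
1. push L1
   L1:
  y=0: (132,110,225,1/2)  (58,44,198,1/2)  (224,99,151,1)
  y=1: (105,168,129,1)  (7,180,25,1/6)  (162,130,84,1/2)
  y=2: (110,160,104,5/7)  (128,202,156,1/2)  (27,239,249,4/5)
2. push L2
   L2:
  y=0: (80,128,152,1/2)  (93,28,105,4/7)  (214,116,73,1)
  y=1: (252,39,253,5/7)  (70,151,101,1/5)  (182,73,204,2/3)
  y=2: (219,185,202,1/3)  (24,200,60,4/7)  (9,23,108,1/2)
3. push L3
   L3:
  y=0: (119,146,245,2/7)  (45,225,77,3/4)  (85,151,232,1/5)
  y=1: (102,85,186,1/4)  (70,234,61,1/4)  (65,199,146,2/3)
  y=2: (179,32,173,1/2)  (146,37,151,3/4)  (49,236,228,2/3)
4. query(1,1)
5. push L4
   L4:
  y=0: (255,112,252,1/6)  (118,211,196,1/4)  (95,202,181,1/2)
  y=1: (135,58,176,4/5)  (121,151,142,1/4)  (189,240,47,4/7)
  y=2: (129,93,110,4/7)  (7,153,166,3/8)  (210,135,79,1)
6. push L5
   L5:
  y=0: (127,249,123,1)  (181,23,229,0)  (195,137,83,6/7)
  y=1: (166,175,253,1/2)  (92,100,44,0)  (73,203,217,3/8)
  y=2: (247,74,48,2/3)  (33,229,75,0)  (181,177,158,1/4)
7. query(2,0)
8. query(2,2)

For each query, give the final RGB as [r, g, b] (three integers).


(1,1) stack=L1,L2,L3; from [0,0,0]:
after L1 α=1/6: [7/6, 30, 25/6]
after L2 α=1/5: [224/15, 271/5, 353/15]
after L3 α=1/4: [287/10, 1983/20, 329/10]
rounded: [29, 99, 33]

query (2,0) [L1,L2,L3,L4,L5] — begin 0,0,0
L1 α=1: [224, 99, 151]
L2 α=1: [214, 116, 73]
L3 α=1/5: [941/5, 123, 524/5]
L4 α=1/2: [708/5, 325/2, 1429/10]
L5 α=6/7: [6558/35, 1969/14, 6409/70]
→ [187, 141, 92]

(2,2) stack=L1,L2,L3,L4,L5; from [0,0,0]:
+L1 (α=4/5) → [108/5, 956/5, 996/5]
+L2 (α=1/2) → [153/10, 1071/10, 768/5]
+L3 (α=2/3) → [1133/30, 5791/30, 1016/5]
+L4 (α=1) → [210, 135, 79]
+L5 (α=1/4) → [811/4, 291/2, 395/4]
= [203, 146, 99]


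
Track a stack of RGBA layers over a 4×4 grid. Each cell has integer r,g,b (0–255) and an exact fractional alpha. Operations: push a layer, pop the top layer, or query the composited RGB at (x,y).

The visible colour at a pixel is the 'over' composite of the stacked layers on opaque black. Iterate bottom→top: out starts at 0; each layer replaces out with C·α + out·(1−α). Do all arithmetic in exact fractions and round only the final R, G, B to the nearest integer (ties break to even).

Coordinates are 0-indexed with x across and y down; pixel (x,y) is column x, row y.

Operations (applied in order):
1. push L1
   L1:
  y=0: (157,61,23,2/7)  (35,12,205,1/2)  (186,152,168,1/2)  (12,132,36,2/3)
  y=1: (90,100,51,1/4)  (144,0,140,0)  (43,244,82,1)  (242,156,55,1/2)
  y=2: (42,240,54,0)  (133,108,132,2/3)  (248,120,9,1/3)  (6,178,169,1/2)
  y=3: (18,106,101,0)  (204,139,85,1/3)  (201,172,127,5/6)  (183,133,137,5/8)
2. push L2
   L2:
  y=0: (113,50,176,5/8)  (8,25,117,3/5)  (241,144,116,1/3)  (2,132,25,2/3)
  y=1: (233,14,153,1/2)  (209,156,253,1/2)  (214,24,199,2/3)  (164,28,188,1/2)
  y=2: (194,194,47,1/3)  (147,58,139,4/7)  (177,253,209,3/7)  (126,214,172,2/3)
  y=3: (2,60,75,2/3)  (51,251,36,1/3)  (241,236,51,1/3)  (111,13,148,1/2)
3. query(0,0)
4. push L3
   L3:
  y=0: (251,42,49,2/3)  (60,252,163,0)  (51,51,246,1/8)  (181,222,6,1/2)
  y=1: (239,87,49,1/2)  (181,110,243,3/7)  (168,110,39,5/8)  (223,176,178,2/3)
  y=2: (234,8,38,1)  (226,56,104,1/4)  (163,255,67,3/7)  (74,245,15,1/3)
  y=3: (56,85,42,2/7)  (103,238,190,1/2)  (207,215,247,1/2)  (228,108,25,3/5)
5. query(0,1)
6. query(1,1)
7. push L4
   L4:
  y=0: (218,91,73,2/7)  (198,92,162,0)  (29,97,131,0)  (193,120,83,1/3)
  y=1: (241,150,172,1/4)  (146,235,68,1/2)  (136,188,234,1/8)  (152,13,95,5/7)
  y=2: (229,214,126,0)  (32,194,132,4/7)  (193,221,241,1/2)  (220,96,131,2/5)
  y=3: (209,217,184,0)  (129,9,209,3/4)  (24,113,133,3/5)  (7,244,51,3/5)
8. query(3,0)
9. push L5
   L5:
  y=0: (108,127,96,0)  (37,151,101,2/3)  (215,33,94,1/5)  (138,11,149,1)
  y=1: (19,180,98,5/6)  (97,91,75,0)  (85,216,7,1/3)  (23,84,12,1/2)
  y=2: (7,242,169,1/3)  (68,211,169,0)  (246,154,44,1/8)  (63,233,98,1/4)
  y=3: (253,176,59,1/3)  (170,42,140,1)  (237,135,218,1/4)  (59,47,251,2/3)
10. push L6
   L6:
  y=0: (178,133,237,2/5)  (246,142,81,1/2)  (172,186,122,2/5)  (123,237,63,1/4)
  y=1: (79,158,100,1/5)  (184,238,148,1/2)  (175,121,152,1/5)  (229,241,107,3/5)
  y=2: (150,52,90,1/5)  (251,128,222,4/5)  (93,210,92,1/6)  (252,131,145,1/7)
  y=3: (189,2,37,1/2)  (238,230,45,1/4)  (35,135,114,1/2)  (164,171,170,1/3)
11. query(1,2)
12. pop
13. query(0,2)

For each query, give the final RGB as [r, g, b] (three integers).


(0,0) stack=L1,L2; from [0,0,0]:
after L1 α=2/7: [314/7, 122/7, 46/7]
after L2 α=5/8: [4897/56, 529/14, 3149/28]
= [87, 38, 112]

(0,1) stack=L1,L2,L3; from [0,0,0]:
+L1 (α=1/4) → [45/2, 25, 51/4]
+L2 (α=1/2) → [511/4, 39/2, 663/8]
+L3 (α=1/2) → [1467/8, 213/4, 1055/16]
→ [183, 53, 66]

(1,1) stack=L1,L2,L3; from [0,0,0]:
L1 α=0: [0, 0, 0]
L2 α=1/2: [209/2, 78, 253/2]
L3 α=3/7: [961/7, 642/7, 1235/7]
= [137, 92, 176]

at x=3,y=0 over L1,L2,L3,L4:
after L1 α=2/3: [8, 88, 24]
after L2 α=2/3: [4, 352/3, 74/3]
after L3 α=1/2: [185/2, 509/3, 46/3]
after L4 α=1/3: [126, 1378/9, 341/9]
= [126, 153, 38]

(1,2) stack=L1,L2,L3,L4,L5,L6; from [0,0,0]:
after L1 α=2/3: [266/3, 72, 88]
after L2 α=4/7: [122, 64, 820/7]
after L3 α=1/4: [148, 62, 797/7]
after L4 α=4/7: [572/7, 962/7, 6087/49]
after L5 α=0: [572/7, 962/7, 6087/49]
after L6 α=4/5: [1520/7, 4546/35, 49599/245]
rounded: [217, 130, 202]

(0,2) stack=L1,L2,L3,L4,L5; from [0,0,0]:
+L1 (α=0) → [0, 0, 0]
+L2 (α=1/3) → [194/3, 194/3, 47/3]
+L3 (α=1) → [234, 8, 38]
+L4 (α=0) → [234, 8, 38]
+L5 (α=1/3) → [475/3, 86, 245/3]
→ [158, 86, 82]


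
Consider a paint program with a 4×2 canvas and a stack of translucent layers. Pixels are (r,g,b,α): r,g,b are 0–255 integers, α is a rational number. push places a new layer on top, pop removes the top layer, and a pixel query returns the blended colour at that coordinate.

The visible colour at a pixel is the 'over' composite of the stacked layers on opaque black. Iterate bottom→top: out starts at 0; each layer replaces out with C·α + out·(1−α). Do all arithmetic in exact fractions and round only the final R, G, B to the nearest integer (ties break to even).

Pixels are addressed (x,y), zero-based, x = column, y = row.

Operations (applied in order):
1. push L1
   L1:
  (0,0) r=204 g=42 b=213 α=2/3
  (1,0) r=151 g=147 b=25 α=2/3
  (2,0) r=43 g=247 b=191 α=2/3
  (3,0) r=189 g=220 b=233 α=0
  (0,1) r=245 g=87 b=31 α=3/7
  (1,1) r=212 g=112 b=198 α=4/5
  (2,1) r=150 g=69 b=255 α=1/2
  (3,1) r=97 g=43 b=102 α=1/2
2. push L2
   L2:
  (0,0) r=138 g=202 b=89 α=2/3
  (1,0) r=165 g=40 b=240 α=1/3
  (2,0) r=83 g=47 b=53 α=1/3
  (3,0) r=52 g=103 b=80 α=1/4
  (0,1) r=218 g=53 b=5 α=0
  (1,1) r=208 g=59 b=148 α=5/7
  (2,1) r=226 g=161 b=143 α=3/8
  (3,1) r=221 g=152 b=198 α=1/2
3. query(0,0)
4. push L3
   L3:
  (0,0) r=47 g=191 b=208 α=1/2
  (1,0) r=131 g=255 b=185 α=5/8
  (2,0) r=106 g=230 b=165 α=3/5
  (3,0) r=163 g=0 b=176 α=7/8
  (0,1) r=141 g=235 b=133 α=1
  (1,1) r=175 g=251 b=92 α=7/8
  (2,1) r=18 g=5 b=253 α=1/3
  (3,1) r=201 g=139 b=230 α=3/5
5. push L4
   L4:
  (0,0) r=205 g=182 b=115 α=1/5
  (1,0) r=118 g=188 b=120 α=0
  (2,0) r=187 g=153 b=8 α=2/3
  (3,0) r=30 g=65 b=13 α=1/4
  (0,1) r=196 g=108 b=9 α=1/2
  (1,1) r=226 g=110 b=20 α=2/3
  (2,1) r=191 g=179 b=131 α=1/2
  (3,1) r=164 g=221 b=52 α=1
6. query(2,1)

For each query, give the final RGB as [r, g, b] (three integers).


(0,0) stack=L1,L2; from [0,0,0]:
+L1 (α=2/3) → [136, 28, 142]
+L2 (α=2/3) → [412/3, 144, 320/3]
rounded: [137, 144, 107]

query (2,1) [L1,L2,L3,L4] — begin 0,0,0
+L1 (α=1/2) → [75, 69/2, 255/2]
+L2 (α=3/8) → [1053/8, 1311/16, 2133/16]
+L3 (α=1/3) → [375/4, 1351/24, 4157/24]
+L4 (α=1/2) → [1139/8, 5647/48, 7301/48]
rounded: [142, 118, 152]


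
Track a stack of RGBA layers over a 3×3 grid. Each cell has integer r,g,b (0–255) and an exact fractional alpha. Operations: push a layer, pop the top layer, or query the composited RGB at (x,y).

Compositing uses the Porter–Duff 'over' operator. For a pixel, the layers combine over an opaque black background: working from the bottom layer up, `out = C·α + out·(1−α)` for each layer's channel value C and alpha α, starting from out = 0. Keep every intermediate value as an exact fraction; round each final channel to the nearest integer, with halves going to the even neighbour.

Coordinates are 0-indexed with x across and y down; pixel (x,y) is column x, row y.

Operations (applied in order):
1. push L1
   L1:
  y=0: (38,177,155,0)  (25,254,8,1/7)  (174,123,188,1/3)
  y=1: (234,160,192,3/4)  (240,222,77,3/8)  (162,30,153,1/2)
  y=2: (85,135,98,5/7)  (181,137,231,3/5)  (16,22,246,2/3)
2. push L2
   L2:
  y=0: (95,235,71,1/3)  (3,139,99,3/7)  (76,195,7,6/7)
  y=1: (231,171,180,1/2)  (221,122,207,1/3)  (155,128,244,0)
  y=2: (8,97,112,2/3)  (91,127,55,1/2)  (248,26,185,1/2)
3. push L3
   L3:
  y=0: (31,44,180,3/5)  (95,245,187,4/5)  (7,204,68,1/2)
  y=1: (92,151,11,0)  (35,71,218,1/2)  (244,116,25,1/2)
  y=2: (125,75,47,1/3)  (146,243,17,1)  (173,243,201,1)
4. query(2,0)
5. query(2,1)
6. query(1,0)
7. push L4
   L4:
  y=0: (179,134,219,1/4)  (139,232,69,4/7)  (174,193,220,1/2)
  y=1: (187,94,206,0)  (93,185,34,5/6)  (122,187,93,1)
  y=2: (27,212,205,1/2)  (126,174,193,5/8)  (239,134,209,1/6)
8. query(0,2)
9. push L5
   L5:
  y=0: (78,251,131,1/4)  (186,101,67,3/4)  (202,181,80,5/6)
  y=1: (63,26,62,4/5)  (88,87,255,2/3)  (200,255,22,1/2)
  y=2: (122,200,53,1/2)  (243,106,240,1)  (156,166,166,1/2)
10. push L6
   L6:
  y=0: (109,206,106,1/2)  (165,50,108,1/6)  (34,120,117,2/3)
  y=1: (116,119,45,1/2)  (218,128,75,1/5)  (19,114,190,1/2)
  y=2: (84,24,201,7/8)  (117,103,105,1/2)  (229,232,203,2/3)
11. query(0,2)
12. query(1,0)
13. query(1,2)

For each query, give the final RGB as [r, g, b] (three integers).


(2,0) stack=L1,L2,L3; from [0,0,0]:
L1 α=1/3: [58, 41, 188/3]
L2 α=6/7: [514/7, 173, 314/21]
L3 α=1/2: [563/14, 377/2, 871/21]
→ [40, 188, 41]

at x=2,y=1 over L1,L2,L3:
+L1 (α=1/2) → [81, 15, 153/2]
+L2 (α=0) → [81, 15, 153/2]
+L3 (α=1/2) → [325/2, 131/2, 203/4]
= [162, 66, 51]

query (1,0) [L1,L2,L3] — begin 0,0,0
after L1 α=1/7: [25/7, 254/7, 8/7]
after L2 α=3/7: [163/49, 3935/49, 2111/49]
after L3 α=4/5: [18783/245, 10391/49, 38763/245]
→ [77, 212, 158]

query (0,2) [L1,L2,L3,L4] — begin 0,0,0
L1 α=5/7: [425/7, 675/7, 70]
L2 α=2/3: [179/7, 2033/21, 98]
L3 α=1/3: [411/7, 5641/63, 81]
L4 α=1/2: [300/7, 18997/126, 143]
→ [43, 151, 143]

query (0,2) [L1,L2,L3,L4,L5,L6] — begin 0,0,0
after L1 α=5/7: [425/7, 675/7, 70]
after L2 α=2/3: [179/7, 2033/21, 98]
after L3 α=1/3: [411/7, 5641/63, 81]
after L4 α=1/2: [300/7, 18997/126, 143]
after L5 α=1/2: [577/7, 44197/252, 98]
after L6 α=7/8: [4693/56, 86533/2016, 1505/8]
rounded: [84, 43, 188]

query (1,0) [L1,L2,L3,L4,L5,L6] — begin 0,0,0
+L1 (α=1/7) → [25/7, 254/7, 8/7]
+L2 (α=3/7) → [163/49, 3935/49, 2111/49]
+L3 (α=4/5) → [18783/245, 10391/49, 38763/245]
+L4 (α=4/7) → [192569/1715, 76645/343, 183909/1715]
+L5 (α=3/4) → [1149539/6860, 90287/686, 132156/1715]
+L6 (α=1/6) → [1375919/8232, 485735/4116, 28200/343]
→ [167, 118, 82]

query (1,2) [L1,L2,L3,L4,L5,L6] — begin 0,0,0
L1 α=3/5: [543/5, 411/5, 693/5]
L2 α=1/2: [499/5, 523/5, 484/5]
L3 α=1: [146, 243, 17]
L4 α=5/8: [267/2, 1599/8, 127]
L5 α=1: [243, 106, 240]
L6 α=1/2: [180, 209/2, 345/2]
= [180, 104, 172]


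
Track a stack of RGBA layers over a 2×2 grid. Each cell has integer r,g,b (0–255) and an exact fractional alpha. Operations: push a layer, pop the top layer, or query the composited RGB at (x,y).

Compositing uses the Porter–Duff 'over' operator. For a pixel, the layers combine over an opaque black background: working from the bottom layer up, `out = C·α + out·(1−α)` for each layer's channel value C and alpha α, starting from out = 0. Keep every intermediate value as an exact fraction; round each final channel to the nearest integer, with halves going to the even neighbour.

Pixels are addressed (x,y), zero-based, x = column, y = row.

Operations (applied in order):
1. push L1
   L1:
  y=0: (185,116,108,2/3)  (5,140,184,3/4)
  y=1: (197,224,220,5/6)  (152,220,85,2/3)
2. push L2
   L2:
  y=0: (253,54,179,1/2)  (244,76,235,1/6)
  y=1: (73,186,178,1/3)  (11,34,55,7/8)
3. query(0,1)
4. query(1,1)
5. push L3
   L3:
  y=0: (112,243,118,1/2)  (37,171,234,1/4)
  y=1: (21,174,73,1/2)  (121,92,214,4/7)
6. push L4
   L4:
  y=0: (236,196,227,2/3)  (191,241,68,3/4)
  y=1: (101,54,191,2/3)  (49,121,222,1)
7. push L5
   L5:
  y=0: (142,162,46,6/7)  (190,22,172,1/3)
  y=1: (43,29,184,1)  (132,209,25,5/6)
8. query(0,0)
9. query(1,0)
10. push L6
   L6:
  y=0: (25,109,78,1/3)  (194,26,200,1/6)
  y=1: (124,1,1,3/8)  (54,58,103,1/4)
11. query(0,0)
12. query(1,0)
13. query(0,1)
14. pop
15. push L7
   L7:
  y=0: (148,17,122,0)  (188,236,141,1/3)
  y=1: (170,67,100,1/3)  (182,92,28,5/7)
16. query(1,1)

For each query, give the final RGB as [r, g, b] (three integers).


(0,1) stack=L1,L2; from [0,0,0]:
+L1 (α=5/6) → [985/6, 560/3, 550/3]
+L2 (α=1/3) → [1204/9, 1678/9, 1634/9]
rounded: [134, 186, 182]

at x=1,y=1 over L1,L2:
L1 α=2/3: [304/3, 440/3, 170/3]
L2 α=7/8: [535/24, 577/12, 1325/24]
= [22, 48, 55]

(0,0) stack=L1,L2,L3,L4,L5; from [0,0,0]:
+L1 (α=2/3) → [370/3, 232/3, 72]
+L2 (α=1/2) → [1129/6, 197/3, 251/2]
+L3 (α=1/2) → [1801/12, 463/3, 487/4]
+L4 (α=2/3) → [7465/36, 1639/9, 2303/12]
+L5 (α=6/7) → [38137/252, 10387/63, 5615/84]
= [151, 165, 67]

(1,0) stack=L1,L2,L3,L4,L5; from [0,0,0]:
+L1 (α=3/4) → [15/4, 105, 138]
+L2 (α=1/6) → [1051/24, 601/6, 925/6]
+L3 (α=1/4) → [1347/32, 943/8, 1393/8]
+L4 (α=3/4) → [19683/128, 6727/32, 3025/32]
+L5 (α=1/3) → [31843/192, 7079/48, 5777/48]
rounded: [166, 147, 120]

query (0,0) [L1,L2,L3,L4,L5,L6] — begin 0,0,0
+L1 (α=2/3) → [370/3, 232/3, 72]
+L2 (α=1/2) → [1129/6, 197/3, 251/2]
+L3 (α=1/2) → [1801/12, 463/3, 487/4]
+L4 (α=2/3) → [7465/36, 1639/9, 2303/12]
+L5 (α=6/7) → [38137/252, 10387/63, 5615/84]
+L6 (α=1/3) → [41287/378, 27641/189, 8891/126]
→ [109, 146, 71]

query (1,0) [L1,L2,L3,L4,L5,L6] — begin 0,0,0
+L1 (α=3/4) → [15/4, 105, 138]
+L2 (α=1/6) → [1051/24, 601/6, 925/6]
+L3 (α=1/4) → [1347/32, 943/8, 1393/8]
+L4 (α=3/4) → [19683/128, 6727/32, 3025/32]
+L5 (α=1/3) → [31843/192, 7079/48, 5777/48]
+L6 (α=1/6) → [196463/1152, 36643/288, 38485/288]
rounded: [171, 127, 134]

query (0,1) [L1,L2,L3,L4,L5,L6] — begin 0,0,0
+L1 (α=5/6) → [985/6, 560/3, 550/3]
+L2 (α=1/3) → [1204/9, 1678/9, 1634/9]
+L3 (α=1/2) → [1393/18, 1622/9, 2291/18]
+L4 (α=2/3) → [5029/54, 2594/27, 9167/54]
+L5 (α=1) → [43, 29, 184]
+L6 (α=3/8) → [587/8, 37/2, 923/8]
rounded: [73, 18, 115]

at x=1,y=1 over L1,L2,L3,L4,L5,L7:
+L1 (α=2/3) → [304/3, 440/3, 170/3]
+L2 (α=7/8) → [535/24, 577/12, 1325/24]
+L3 (α=4/7) → [4407/56, 2049/28, 8173/56]
+L4 (α=1) → [49, 121, 222]
+L5 (α=5/6) → [709/6, 583/3, 347/6]
+L7 (α=5/7) → [3439/21, 2546/21, 767/21]
= [164, 121, 37]


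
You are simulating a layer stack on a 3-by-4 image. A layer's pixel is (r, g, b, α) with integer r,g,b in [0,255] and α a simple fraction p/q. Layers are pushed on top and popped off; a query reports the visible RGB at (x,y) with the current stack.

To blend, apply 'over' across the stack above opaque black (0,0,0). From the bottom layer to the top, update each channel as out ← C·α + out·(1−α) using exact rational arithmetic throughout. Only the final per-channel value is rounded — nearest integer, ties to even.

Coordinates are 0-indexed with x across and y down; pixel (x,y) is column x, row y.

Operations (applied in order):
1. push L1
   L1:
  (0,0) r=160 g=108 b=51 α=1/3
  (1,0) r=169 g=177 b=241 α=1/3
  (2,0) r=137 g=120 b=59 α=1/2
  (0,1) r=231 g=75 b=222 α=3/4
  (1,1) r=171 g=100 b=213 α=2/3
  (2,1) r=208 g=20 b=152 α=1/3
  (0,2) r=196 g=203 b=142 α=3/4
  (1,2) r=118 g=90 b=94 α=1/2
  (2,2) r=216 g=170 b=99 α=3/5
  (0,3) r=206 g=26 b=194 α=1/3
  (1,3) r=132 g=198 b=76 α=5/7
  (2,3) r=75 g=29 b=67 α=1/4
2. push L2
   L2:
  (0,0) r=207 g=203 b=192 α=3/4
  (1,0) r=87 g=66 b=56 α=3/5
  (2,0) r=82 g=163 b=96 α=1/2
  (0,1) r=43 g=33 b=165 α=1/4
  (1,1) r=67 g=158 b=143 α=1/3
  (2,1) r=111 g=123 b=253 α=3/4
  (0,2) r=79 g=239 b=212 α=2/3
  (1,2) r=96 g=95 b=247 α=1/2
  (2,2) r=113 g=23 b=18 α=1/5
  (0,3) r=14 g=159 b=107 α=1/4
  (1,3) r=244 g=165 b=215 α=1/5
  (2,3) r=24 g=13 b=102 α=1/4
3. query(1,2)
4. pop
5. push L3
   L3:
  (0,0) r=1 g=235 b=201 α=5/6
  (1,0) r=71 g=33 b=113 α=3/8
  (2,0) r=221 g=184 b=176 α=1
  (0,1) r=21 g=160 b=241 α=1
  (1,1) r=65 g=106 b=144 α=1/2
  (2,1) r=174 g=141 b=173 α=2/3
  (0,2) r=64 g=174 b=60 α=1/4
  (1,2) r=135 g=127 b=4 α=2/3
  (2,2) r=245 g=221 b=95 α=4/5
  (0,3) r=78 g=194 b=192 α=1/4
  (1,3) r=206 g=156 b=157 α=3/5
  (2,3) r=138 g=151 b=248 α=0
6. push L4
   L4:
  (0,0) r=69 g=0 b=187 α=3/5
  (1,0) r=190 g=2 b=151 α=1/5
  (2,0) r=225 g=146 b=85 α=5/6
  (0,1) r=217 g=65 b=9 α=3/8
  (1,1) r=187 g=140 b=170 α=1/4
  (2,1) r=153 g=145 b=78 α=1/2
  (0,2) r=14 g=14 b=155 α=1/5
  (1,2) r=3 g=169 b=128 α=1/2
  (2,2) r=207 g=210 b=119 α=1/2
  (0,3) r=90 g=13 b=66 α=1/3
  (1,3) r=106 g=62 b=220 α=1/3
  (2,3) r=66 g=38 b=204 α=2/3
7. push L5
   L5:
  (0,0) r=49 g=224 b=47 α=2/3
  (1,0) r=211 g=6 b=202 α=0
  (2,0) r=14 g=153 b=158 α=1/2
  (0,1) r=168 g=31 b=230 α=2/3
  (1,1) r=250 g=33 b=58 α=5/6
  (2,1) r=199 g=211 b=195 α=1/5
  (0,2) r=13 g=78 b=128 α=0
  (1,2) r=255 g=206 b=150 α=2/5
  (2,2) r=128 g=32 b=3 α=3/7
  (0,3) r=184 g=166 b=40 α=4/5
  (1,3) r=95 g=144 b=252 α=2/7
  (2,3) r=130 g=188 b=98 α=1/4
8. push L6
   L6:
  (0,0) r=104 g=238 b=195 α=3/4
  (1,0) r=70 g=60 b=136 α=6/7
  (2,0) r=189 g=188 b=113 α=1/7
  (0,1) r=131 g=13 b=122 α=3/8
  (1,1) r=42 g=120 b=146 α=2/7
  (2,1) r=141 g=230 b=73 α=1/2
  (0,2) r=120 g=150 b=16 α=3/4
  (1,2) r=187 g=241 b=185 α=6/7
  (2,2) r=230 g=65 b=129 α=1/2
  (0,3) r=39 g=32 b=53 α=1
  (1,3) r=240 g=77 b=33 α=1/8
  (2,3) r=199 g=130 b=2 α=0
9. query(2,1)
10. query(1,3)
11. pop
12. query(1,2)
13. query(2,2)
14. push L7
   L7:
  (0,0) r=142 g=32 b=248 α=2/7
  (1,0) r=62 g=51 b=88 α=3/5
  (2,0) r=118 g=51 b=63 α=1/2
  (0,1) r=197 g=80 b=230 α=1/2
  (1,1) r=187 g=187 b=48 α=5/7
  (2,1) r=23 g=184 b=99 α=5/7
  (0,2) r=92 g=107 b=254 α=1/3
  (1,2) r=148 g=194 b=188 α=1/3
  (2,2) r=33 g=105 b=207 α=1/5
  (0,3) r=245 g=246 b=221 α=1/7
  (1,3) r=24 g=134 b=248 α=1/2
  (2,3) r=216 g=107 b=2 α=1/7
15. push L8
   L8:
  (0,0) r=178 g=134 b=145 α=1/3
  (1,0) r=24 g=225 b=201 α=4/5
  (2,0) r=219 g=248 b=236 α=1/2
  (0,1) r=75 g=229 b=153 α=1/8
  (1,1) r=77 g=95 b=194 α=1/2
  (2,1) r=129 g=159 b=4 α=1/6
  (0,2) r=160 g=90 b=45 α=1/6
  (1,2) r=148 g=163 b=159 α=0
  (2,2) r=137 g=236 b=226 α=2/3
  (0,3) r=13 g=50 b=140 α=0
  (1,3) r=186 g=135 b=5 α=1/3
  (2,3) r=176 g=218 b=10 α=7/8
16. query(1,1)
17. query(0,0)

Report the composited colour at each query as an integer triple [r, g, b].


at x=1,y=2 over L1,L2:
+L1 (α=1/2) → [59, 45, 47]
+L2 (α=1/2) → [155/2, 70, 147]
→ [78, 70, 147]

query (2,1) [L1,L3,L4,L5,L6] — begin 0,0,0
after L1 α=1/3: [208/3, 20/3, 152/3]
after L3 α=2/3: [1252/9, 866/9, 1190/9]
after L4 α=1/2: [2629/18, 2171/18, 946/9]
after L5 α=1/5: [7049/45, 6241/45, 5539/45]
after L6 α=1/2: [6697/45, 16591/90, 4412/45]
rounded: [149, 184, 98]

(1,3) stack=L1,L3,L4,L5,L6; from [0,0,0]:
+L1 (α=5/7) → [660/7, 990/7, 380/7]
+L3 (α=3/5) → [5646/35, 5256/35, 4057/35]
+L4 (α=1/3) → [15002/105, 12682/105, 15814/105]
+L5 (α=2/7) → [18992/147, 18730/147, 26398/147]
+L6 (α=1/8) → [3004/21, 20347/168, 27091/168]
rounded: [143, 121, 161]

at x=1,y=2 over L1,L3,L4,L5:
L1 α=1/2: [59, 45, 47]
L3 α=2/3: [329/3, 299/3, 55/3]
L4 α=1/2: [169/3, 403/3, 439/6]
L5 α=2/5: [679/5, 163, 1039/10]
→ [136, 163, 104]

query (2,2) [L1,L3,L4,L5] — begin 0,0,0
L1 α=3/5: [648/5, 102, 297/5]
L3 α=4/5: [5548/25, 986/5, 2197/25]
L4 α=1/2: [10723/50, 1018/5, 2586/25]
L5 α=3/7: [31046/175, 4552/35, 10569/175]
rounded: [177, 130, 60]

(1,1) stack=L1,L3,L4,L5,L7,L8; from [0,0,0]:
+L1 (α=2/3) → [114, 200/3, 142]
+L3 (α=1/2) → [179/2, 259/3, 143]
+L4 (α=1/4) → [911/8, 399/4, 599/4]
+L5 (α=5/6) → [3637/16, 353/8, 1759/24]
+L7 (α=5/7) → [11117/56, 4093/28, 4639/84]
+L8 (α=1/2) → [15429/112, 6753/56, 20935/168]
rounded: [138, 121, 125]

query (0,0) [L1,L3,L4,L5,L7,L8] — begin 0,0,0
after L1 α=1/3: [160/3, 36, 17]
after L3 α=5/6: [175/18, 1211/6, 511/3]
after L4 α=3/5: [2038/45, 1211/15, 541/3]
after L5 α=2/3: [6448/135, 7931/45, 823/9]
after L7 α=2/7: [14116/189, 8507/63, 8579/63]
after L8 α=1/3: [61874/567, 25456/189, 26293/189]
= [109, 135, 139]


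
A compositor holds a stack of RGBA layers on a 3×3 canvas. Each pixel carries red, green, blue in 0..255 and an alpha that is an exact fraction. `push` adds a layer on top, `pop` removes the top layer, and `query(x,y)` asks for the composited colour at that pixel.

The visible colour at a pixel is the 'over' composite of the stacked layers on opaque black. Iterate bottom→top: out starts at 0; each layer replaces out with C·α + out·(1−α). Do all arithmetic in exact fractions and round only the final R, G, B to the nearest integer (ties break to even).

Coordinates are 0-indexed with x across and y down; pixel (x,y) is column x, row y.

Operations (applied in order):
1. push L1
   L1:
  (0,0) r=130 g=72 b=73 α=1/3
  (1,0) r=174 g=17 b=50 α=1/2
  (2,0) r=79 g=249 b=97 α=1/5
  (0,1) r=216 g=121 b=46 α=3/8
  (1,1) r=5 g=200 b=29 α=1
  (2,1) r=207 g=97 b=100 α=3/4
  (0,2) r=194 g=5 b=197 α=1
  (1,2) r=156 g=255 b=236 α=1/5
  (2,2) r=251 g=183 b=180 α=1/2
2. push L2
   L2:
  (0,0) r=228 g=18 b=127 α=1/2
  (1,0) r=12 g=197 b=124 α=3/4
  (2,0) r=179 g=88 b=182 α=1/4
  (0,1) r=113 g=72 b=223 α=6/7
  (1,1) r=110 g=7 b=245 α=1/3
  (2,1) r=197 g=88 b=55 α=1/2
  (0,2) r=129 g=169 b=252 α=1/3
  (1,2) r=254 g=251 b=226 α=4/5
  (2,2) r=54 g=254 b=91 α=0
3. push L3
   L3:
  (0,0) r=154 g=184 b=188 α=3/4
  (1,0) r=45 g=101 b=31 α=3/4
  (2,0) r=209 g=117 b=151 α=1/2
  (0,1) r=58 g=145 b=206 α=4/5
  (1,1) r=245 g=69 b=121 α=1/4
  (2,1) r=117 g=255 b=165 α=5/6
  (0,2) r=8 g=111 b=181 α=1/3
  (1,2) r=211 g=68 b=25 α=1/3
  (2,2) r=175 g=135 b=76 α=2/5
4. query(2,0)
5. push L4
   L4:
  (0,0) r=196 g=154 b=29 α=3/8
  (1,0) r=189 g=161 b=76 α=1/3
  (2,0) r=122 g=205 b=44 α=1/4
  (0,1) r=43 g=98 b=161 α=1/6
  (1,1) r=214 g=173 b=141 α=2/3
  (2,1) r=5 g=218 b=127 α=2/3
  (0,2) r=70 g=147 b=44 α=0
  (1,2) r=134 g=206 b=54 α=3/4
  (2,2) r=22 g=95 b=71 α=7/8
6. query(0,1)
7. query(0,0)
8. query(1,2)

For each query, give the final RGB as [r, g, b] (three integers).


at x=2,y=0 over L1,L2,L3:
after L1 α=1/5: [79/5, 249/5, 97/5]
after L2 α=1/4: [283/5, 1187/20, 1201/20]
after L3 α=1/2: [664/5, 3527/40, 4221/40]
→ [133, 88, 106]

query (0,1) [L1,L2,L3,L4] — begin 0,0,0
L1 α=3/8: [81, 363/8, 69/4]
L2 α=6/7: [759/7, 3819/56, 5421/28]
L3 α=4/5: [2383/35, 36299/280, 28493/140]
L4 α=1/6: [1342/21, 13929/112, 33001/168]
= [64, 124, 196]

at x=0,y=0 over L1,L2,L3,L4:
+L1 (α=1/3) → [130/3, 24, 73/3]
+L2 (α=1/2) → [407/3, 21, 227/3]
+L3 (α=3/4) → [1793/12, 573/4, 1919/12]
+L4 (α=3/8) → [16021/96, 4713/32, 10639/96]
→ [167, 147, 111]

at x=1,y=2 over L1,L2,L3,L4:
after L1 α=1/5: [156/5, 51, 236/5]
after L2 α=4/5: [5236/25, 211, 4756/25]
after L3 α=1/3: [5249/25, 490/3, 3379/25]
after L4 α=3/4: [15299/100, 586/3, 7429/100]
= [153, 195, 74]


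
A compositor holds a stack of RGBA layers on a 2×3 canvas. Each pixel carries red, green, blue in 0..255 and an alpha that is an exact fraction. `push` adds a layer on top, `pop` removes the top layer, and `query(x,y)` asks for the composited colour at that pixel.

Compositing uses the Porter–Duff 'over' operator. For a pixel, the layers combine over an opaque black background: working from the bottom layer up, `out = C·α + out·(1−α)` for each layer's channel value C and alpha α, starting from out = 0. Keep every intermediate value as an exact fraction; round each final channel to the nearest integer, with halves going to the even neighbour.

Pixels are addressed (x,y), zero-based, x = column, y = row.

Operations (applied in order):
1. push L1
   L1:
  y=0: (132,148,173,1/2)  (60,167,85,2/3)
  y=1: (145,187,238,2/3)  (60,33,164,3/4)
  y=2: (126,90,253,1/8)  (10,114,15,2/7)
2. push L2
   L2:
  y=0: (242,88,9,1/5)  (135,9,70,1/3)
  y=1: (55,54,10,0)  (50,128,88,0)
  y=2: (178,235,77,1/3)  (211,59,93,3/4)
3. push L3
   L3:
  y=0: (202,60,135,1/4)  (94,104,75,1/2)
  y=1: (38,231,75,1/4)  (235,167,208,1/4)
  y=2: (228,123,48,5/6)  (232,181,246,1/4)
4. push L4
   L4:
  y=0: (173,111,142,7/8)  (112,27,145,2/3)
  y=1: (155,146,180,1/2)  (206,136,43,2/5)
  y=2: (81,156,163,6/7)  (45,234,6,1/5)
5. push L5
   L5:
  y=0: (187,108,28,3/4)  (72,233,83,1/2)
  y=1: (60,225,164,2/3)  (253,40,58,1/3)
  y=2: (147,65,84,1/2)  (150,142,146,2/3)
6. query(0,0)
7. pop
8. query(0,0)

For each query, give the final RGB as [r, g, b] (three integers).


at x=0,y=0 over L1,L2,L3,L4,L5:
+L1 (α=1/2) → [66, 74, 173/2]
+L2 (α=1/5) → [506/5, 384/5, 71]
+L3 (α=1/4) → [632/5, 363/5, 87]
+L4 (α=7/8) → [6687/40, 531/5, 1081/8]
+L5 (α=3/4) → [29127/160, 2151/20, 1753/32]
→ [182, 108, 55]

query (0,0) [L1,L2,L3,L4] — begin 0,0,0
L1 α=1/2: [66, 74, 173/2]
L2 α=1/5: [506/5, 384/5, 71]
L3 α=1/4: [632/5, 363/5, 87]
L4 α=7/8: [6687/40, 531/5, 1081/8]
= [167, 106, 135]


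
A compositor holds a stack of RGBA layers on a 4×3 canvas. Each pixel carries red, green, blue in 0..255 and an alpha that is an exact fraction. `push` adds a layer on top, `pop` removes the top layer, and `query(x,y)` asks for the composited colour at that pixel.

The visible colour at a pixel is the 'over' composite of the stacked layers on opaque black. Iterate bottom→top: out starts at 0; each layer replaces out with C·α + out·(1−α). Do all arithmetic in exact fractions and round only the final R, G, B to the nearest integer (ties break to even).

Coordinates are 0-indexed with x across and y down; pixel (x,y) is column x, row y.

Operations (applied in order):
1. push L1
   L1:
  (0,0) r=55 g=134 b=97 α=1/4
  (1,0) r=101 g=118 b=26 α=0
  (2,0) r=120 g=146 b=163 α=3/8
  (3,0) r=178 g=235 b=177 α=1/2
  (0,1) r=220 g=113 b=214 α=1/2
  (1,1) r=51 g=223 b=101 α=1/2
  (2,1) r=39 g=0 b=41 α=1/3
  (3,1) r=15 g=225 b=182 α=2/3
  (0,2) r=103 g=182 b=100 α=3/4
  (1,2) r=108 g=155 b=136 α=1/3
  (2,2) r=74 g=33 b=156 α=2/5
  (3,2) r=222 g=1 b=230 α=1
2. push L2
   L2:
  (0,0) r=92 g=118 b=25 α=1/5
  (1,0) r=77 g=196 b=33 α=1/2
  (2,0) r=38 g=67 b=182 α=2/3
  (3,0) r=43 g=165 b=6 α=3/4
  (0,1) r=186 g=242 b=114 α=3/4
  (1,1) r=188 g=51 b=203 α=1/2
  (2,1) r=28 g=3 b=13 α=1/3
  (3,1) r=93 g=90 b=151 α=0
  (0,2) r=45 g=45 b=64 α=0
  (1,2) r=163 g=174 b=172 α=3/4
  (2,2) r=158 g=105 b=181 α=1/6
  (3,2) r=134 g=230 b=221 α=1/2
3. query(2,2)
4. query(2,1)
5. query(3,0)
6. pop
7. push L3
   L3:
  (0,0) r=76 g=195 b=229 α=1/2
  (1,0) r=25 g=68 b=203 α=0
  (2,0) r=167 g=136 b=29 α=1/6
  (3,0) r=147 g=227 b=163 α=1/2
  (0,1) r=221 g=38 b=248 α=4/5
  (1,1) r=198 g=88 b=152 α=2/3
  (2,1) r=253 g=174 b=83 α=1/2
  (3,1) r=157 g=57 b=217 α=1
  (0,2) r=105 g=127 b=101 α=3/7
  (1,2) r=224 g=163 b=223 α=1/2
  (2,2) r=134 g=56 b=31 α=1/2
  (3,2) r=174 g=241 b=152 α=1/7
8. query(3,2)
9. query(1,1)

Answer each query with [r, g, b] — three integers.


at x=2,y=2 over L1,L2:
after L1 α=2/5: [148/5, 66/5, 312/5]
after L2 α=1/6: [51, 57/2, 493/6]
= [51, 28, 82]

(2,1) stack=L1,L2; from [0,0,0]:
after L1 α=1/3: [13, 0, 41/3]
after L2 α=1/3: [18, 1, 121/9]
rounded: [18, 1, 13]

at x=3,y=0 over L1,L2:
L1 α=1/2: [89, 235/2, 177/2]
L2 α=3/4: [109/2, 1225/8, 213/8]
→ [54, 153, 27]

(3,2) stack=L1,L3; from [0,0,0]:
L1 α=1: [222, 1, 230]
L3 α=1/7: [1506/7, 247/7, 1532/7]
= [215, 35, 219]

(1,1) stack=L1,L3; from [0,0,0]:
after L1 α=1/2: [51/2, 223/2, 101/2]
after L3 α=2/3: [281/2, 575/6, 709/6]
= [140, 96, 118]


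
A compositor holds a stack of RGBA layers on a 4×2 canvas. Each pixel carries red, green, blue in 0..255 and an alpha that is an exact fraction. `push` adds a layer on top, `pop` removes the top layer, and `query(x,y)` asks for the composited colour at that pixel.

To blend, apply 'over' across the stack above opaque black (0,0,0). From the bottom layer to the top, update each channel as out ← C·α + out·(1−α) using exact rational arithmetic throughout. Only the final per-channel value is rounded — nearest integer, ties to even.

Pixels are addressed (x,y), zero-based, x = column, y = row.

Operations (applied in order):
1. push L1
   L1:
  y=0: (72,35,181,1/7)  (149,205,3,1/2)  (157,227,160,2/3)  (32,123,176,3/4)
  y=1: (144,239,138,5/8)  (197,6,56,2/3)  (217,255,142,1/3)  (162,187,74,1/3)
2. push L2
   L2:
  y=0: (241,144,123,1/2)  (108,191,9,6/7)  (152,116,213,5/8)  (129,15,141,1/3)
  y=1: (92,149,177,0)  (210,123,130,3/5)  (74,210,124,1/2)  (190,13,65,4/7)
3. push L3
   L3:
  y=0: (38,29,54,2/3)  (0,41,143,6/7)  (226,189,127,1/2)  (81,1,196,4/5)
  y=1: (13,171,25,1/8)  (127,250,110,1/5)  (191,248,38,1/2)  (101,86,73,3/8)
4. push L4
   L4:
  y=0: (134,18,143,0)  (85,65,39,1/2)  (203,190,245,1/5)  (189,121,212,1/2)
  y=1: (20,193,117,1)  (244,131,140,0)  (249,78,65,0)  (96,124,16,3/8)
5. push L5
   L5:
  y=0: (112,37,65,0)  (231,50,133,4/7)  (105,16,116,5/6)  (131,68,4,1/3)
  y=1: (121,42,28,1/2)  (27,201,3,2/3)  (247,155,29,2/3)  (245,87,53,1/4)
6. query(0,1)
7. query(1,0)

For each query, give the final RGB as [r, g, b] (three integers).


at x=0,y=1 over L1,L2,L3,L4,L5:
after L1 α=5/8: [90, 1195/8, 345/4]
after L2 α=0: [90, 1195/8, 345/4]
after L3 α=1/8: [643/8, 9733/64, 2515/32]
after L4 α=1: [20, 193, 117]
after L5 α=1/2: [141/2, 235/2, 145/2]
rounded: [70, 118, 72]

(1,0) stack=L1,L2,L3,L4,L5; from [0,0,0]:
after L1 α=1/2: [149/2, 205/2, 3/2]
after L2 α=6/7: [1445/14, 2497/14, 111/14]
after L3 α=6/7: [1445/98, 5941/98, 12123/98]
after L4 α=1/2: [9775/196, 12311/196, 15945/196]
after L5 α=4/7: [210429/1372, 76133/1372, 152107/1372]
= [153, 55, 111]
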